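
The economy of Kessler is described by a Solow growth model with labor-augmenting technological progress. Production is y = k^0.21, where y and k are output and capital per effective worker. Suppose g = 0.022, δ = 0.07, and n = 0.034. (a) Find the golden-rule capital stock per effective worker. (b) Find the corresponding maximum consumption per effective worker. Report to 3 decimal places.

(a) k_gold ≈ 1.909; (b) c_gold ≈ 0.905

Break-even investment rate: n + g + δ = 0.034 + 0.022 + 0.07 = 0.126.
Setting f'(k) = n+g+δ gives 0.21·k^(0.21−1) = 0.126, hence k_gold = (0.21/0.126)^(1/0.79) ≈ 1.9091.
y_gold = 1.9091^0.21 ≈ 1.1454; c_gold = y_gold − 0.126·k_gold ≈ 0.9049.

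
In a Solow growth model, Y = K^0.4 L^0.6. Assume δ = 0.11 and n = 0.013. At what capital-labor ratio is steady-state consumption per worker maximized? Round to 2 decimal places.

Break-even investment rate: n + δ = 0.013 + 0.11 = 0.123.
At the golden rule the marginal product of capital equals n+δ: 0.4·k^(0.4−1) = 0.123. Solving, k_gold = (0.4/0.123)^(1/0.6) ≈ 7.1382.

k_gold ≈ 7.14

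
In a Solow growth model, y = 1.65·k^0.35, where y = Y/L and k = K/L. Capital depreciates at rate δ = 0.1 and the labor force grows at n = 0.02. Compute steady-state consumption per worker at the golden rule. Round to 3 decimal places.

Capital per worker breaks even when investment replaces (n + δ)·k; here n + δ = 0.12.
Maximizing c = f(k) − (n+δ)·k gives f'(k) = n+δ, i.e. 0.35·1.65·k^(0.35−1) = 0.12, so k_gold = (0.35·1.65/0.12)^(1/0.65) ≈ 11.2150.
y_gold = 1.65·11.2150^0.35 ≈ 3.8452.
c_gold = y_gold − (n+δ)·k_gold = 3.8452 − 0.12·11.2150 ≈ 2.4994.

c_gold ≈ 2.499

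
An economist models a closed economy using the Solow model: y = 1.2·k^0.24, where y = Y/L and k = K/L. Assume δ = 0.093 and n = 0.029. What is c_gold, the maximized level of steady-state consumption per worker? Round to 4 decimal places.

c_gold ≈ 1.1962

Capital per worker breaks even when investment replaces (n + δ)·k; here n + δ = 0.122.
Maximizing c = f(k) − (n+δ)·k gives f'(k) = n+δ, i.e. 0.24·1.2·k^(0.24−1) = 0.122, so k_gold = (0.24·1.2/0.122)^(1/0.76) ≈ 3.0962.
y_gold = 1.2·3.0962^0.24 ≈ 1.5739.
c_gold = y_gold − (n+δ)·k_gold = 1.5739 − 0.122·3.0962 ≈ 1.1962.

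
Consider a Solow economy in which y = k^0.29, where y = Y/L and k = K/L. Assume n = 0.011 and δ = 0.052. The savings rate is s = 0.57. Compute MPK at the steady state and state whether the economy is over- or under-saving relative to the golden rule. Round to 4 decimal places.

n + δ = 0.011 + 0.052 = 0.063.
Steady-state k*: s·k^0.29 = 0.063·k gives k* = (0.57/0.063)^(1/0.71) ≈ 22.2449.
MPK = 0.29·22.2449^(-0.71) ≈ 0.0321.
MPK < n+δ = 0.063, so the economy is dynamically inefficient (over-saving).

over-saving; MPK ≈ 0.0321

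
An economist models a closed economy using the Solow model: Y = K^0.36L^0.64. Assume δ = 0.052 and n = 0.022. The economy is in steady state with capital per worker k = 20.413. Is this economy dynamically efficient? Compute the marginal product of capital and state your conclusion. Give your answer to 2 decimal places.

n + δ = 0.022 + 0.052 = 0.074.
MPK = 0.36·k^(0.36−1) = 0.36·20.413^(-0.64) ≈ 0.0522.
MPK < 0.074, so the economy is dynamically inefficient (over-saving).

dynamically inefficient; MPK ≈ 0.05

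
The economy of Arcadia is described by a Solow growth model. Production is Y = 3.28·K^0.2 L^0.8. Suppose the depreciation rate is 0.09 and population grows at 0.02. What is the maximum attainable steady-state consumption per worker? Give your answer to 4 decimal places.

c_gold ≈ 4.1005

Capital per worker breaks even when investment replaces (n + δ)·k; here n + δ = 0.11.
Setting f'(k) = n+δ gives 0.2·3.28·k^(0.2−1) = 0.11, hence k_gold = (0.2·3.28/0.11)^(1/0.8) ≈ 9.3194.
y_gold = 3.28·9.3194^0.2 ≈ 5.1257.
c_gold = y_gold − (n+δ)·k_gold = 5.1257 − 0.11·9.3194 ≈ 4.1005.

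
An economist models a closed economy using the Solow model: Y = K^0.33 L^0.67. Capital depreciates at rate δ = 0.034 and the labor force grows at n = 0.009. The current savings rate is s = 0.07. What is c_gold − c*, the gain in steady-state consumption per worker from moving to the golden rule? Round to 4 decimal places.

Δc ≈ 0.6458

n + δ = 0.009 + 0.034 = 0.043.
Current steady state (s = 0.07): k* = (0.07/0.043)^(1/0.67) ≈ 2.0695, y* = 2.0695^0.33 ≈ 1.2713, c* = (1−0.07)·1.2713 ≈ 1.1823.
At the golden rule the marginal product of capital equals n+δ: 0.33·k^(0.33−1) = 0.043. Solving, k_gold = (0.33/0.043)^(1/0.67) ≈ 20.9394.
y_gold = 20.9394^0.33 ≈ 2.7285, c_gold = y_gold − 0.043·k_gold ≈ 1.8281.
Gain: Δc = 1.8281 − 1.1823 ≈ 0.6458.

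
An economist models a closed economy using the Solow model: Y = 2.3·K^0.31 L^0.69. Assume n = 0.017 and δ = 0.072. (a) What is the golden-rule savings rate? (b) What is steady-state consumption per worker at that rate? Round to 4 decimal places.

(a) s_gold = 0.3100; (b) c_gold ≈ 4.0419

n + δ = 0.017 + 0.072 = 0.089.
For Cobb-Douglas, s_gold equals capital's share: s_gold = 0.31.
Maximizing c = f(k) − (n+δ)·k gives f'(k) = n+δ, i.e. 0.31·2.3·k^(0.31−1) = 0.089, so k_gold = (0.31·2.3/0.089)^(1/0.69) ≈ 20.4037.
y_gold = 2.3·20.4037^0.31 ≈ 5.8578; c_gold = (1−0.31)·y_gold ≈ 4.0419.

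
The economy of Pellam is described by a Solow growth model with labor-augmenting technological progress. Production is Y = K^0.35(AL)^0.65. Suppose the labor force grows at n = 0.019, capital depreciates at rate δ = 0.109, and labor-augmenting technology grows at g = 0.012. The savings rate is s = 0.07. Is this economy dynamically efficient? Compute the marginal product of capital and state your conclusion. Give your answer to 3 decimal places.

dynamically efficient; MPK ≈ 0.700

Break-even investment rate: n + g + δ = 0.019 + 0.012 + 0.109 = 0.14.
Steady-state k*: s·k^0.35 = 0.14·k gives k* = (0.07/0.14)^(1/0.65) ≈ 0.3443.
MPK = 0.35·0.3443^(-0.65) ≈ 0.7000.
MPK > n+g+δ = 0.14, so the economy is dynamically efficient (under-saving).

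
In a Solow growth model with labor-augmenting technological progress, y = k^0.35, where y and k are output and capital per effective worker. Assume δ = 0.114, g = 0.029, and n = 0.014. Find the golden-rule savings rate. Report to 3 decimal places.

The effective depreciation rate is n + g + δ = 0.014 + 0.029 + 0.114 = 0.157.
At the golden rule MPK = n+g+δ, and in any Cobb-Douglas steady state s = (n+g+δ)·k/y = MPK·k/y = capital's share 0.35.

s_gold = 0.350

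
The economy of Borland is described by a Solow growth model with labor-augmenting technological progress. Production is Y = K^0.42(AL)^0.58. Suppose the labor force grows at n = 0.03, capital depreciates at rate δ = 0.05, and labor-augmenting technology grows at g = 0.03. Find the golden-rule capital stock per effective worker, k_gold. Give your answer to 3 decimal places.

Break-even investment rate: n + g + δ = 0.03 + 0.03 + 0.05 = 0.11.
At the golden rule the marginal product of capital equals n+g+δ: 0.42·k^(0.42−1) = 0.11. Solving, k_gold = (0.42/0.11)^(1/0.58) ≈ 10.0740.

k_gold ≈ 10.074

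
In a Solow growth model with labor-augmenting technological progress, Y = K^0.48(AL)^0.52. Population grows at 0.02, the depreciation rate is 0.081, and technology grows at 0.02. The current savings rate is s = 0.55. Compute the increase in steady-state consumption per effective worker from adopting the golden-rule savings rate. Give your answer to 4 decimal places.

Δc ≈ 0.0348

Capital per effective worker breaks even when investment replaces (n + g + δ)·k; here n + g + δ = 0.121.
Current steady state (s = 0.55): k* = (0.55/0.121)^(1/0.52) ≈ 18.3896, y* = 18.3896^0.48 ≈ 4.0457, c* = (1−0.55)·4.0457 ≈ 1.8206.
Golden rule sets MPK = n+g+δ: 0.48·k^(0.48−1) = 0.121, so k_gold = (0.48/0.121)^(1/0.52) ≈ 14.1539.
y_gold = 14.1539^0.48 ≈ 3.5680, c_gold = y_gold − 0.121·k_gold ≈ 1.8553.
Gain: Δc = 1.8553 − 1.8206 ≈ 0.0348.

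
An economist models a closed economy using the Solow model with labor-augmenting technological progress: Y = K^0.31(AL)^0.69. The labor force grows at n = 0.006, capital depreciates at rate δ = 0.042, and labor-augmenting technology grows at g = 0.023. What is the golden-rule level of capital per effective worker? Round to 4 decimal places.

n + g + δ = 0.006 + 0.023 + 0.042 = 0.071.
Golden rule sets MPK = n+g+δ: 0.31·k^(0.31−1) = 0.071, so k_gold = (0.31/0.071)^(1/0.69) ≈ 8.4662.

k_gold ≈ 8.4662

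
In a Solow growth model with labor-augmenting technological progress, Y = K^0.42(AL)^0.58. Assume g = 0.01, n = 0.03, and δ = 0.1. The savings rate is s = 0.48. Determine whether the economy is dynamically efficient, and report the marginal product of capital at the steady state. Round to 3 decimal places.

dynamically inefficient; MPK ≈ 0.122

The effective depreciation rate is n + g + δ = 0.03 + 0.01 + 0.1 = 0.14.
Steady-state k*: s·k^0.42 = 0.14·k gives k* = (0.48/0.14)^(1/0.58) ≈ 8.3678.
MPK = 0.42·8.3678^(-0.58) ≈ 0.1225.
MPK < n+g+δ = 0.14, so the economy is dynamically inefficient (over-saving).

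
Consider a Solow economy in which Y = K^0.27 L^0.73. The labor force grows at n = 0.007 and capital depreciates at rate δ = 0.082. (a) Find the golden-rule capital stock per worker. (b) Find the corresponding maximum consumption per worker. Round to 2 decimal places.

(a) k_gold ≈ 4.57; (b) c_gold ≈ 1.10

n + δ = 0.007 + 0.082 = 0.089.
Setting f'(k) = n+δ gives 0.27·k^(0.27−1) = 0.089, hence k_gold = (0.27/0.089)^(1/0.73) ≈ 4.5734.
y_gold = 4.5734^0.27 ≈ 1.5075; c_gold = y_gold − 0.089·k_gold ≈ 1.1005.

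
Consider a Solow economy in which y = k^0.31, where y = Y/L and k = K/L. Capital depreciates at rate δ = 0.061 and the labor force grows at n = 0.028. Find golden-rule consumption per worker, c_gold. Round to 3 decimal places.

c_gold ≈ 1.209

n + δ = 0.028 + 0.061 = 0.089.
At the golden rule the marginal product of capital equals n+δ: 0.31·k^(0.31−1) = 0.089. Solving, k_gold = (0.31/0.089)^(1/0.69) ≈ 6.1019.
y_gold = 6.1019^0.31 ≈ 1.7518.
c_gold = y_gold − (n+δ)·k_gold = 1.7518 − 0.089·6.1019 ≈ 1.2088.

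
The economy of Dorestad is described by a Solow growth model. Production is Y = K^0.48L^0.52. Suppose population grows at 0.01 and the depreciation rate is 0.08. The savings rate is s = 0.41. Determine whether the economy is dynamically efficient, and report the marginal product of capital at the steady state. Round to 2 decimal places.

Capital per worker breaks even when investment replaces (n + δ)·k; here n + δ = 0.09.
Steady-state k*: s·k^0.48 = 0.09·k gives k* = (0.41/0.09)^(1/0.52) ≈ 18.4682.
MPK = 0.48·18.4682^(-0.52) ≈ 0.1054.
MPK > n+δ = 0.09, so the economy is dynamically efficient (under-saving).

dynamically efficient; MPK ≈ 0.11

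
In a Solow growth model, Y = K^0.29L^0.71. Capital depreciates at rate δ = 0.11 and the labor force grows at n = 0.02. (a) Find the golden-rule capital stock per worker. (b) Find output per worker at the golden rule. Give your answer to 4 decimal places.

(a) k_gold ≈ 3.0959; (b) y_gold ≈ 1.3878

The effective depreciation rate is n + δ = 0.02 + 0.11 = 0.13.
Setting f'(k) = n+δ gives 0.29·k^(0.29−1) = 0.13, hence k_gold = (0.29/0.13)^(1/0.71) ≈ 3.0959.
y_gold = 3.0959^0.29 ≈ 1.3878.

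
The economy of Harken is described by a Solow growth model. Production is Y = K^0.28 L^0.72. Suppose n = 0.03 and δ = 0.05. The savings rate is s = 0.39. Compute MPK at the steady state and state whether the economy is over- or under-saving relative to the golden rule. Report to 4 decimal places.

over-saving; MPK ≈ 0.0574

Capital per worker breaks even when investment replaces (n + δ)·k; here n + δ = 0.08.
Steady-state k*: s·k^0.28 = 0.08·k gives k* = (0.39/0.08)^(1/0.72) ≈ 9.0265.
MPK = 0.28·9.0265^(-0.72) ≈ 0.0574.
MPK < n+δ = 0.08, so the economy is dynamically inefficient (over-saving).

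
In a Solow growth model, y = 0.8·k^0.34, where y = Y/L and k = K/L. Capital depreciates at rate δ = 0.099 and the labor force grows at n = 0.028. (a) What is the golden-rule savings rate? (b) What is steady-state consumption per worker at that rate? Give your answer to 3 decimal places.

Capital per worker breaks even when investment replaces (n + δ)·k; here n + δ = 0.127.
For Cobb-Douglas, s_gold equals capital's share: s_gold = 0.34.
Golden rule sets MPK = n+δ: 0.34·0.8·k^(0.34−1) = 0.127, so k_gold = (0.34·0.8/0.127)^(1/0.66) ≈ 3.1707.
y_gold = 0.8·3.1707^0.34 ≈ 1.1844; c_gold = (1−0.34)·y_gold ≈ 0.7817.

(a) s_gold = 0.340; (b) c_gold ≈ 0.782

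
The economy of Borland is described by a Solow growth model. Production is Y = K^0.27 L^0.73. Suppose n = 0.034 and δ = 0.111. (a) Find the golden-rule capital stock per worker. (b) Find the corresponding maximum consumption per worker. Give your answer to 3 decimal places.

(a) k_gold ≈ 2.343; (b) c_gold ≈ 0.919

n + δ = 0.034 + 0.111 = 0.145.
Golden rule sets MPK = n+δ: 0.27·k^(0.27−1) = 0.145, so k_gold = (0.27/0.145)^(1/0.73) ≈ 2.3435.
y_gold = 2.3435^0.27 ≈ 1.2585; c_gold = y_gold − 0.145·k_gold ≈ 0.9187.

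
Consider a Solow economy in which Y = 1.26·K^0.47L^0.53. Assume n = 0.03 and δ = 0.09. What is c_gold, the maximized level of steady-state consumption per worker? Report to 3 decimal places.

The effective depreciation rate is n + δ = 0.03 + 0.09 = 0.12.
Setting f'(k) = n+δ gives 0.47·1.26·k^(0.47−1) = 0.12, hence k_gold = (0.47·1.26/0.12)^(1/0.53) ≈ 20.3277.
y_gold = 1.26·20.3277^0.47 ≈ 5.1901.
c_gold = y_gold − (n+δ)·k_gold = 5.1901 − 0.12·20.3277 ≈ 2.7507.

c_gold ≈ 2.751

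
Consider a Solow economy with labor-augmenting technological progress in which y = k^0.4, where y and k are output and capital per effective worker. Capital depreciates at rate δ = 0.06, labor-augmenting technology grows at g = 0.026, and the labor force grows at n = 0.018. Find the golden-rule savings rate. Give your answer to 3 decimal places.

Break-even investment rate: n + g + δ = 0.018 + 0.026 + 0.06 = 0.104.
At the golden rule MPK = n+g+δ, and in any Cobb-Douglas steady state s = (n+g+δ)·k/y = MPK·k/y = capital's share 0.4.

s_gold = 0.400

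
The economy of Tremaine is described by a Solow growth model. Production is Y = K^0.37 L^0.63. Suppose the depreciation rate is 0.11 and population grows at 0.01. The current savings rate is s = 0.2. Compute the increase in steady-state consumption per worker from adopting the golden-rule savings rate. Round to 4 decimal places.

Δc ≈ 0.1406

The effective depreciation rate is n + δ = 0.01 + 0.11 = 0.12.
Current steady state (s = 0.2): k* = (0.2/0.12)^(1/0.63) ≈ 2.2498, y* = 2.2498^0.37 ≈ 1.3499, c* = (1−0.2)·1.3499 ≈ 1.0799.
At the golden rule the marginal product of capital equals n+δ: 0.37·k^(0.37−1) = 0.12. Solving, k_gold = (0.37/0.12)^(1/0.63) ≈ 5.9734.
y_gold = 5.9734^0.37 ≈ 1.9373, c_gold = y_gold − 0.12·k_gold ≈ 1.2205.
Gain: Δc = 1.2205 − 1.0799 ≈ 0.1406.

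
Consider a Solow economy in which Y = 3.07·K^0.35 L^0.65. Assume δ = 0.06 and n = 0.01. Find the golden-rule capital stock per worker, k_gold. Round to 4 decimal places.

k_gold ≈ 66.8009

Capital per worker breaks even when investment replaces (n + δ)·k; here n + δ = 0.07.
At the golden rule the marginal product of capital equals n+δ: 0.35·3.07·k^(0.35−1) = 0.07. Solving, k_gold = (0.35·3.07/0.07)^(1/0.65) ≈ 66.8009.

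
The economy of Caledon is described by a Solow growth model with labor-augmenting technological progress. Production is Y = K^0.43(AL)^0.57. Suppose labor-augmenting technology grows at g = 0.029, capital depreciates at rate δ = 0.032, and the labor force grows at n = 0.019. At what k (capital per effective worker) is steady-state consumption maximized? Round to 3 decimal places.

k_gold ≈ 19.115

Capital per effective worker breaks even when investment replaces (n + g + δ)·k; here n + g + δ = 0.08.
At the golden rule the marginal product of capital equals n+g+δ: 0.43·k^(0.43−1) = 0.08. Solving, k_gold = (0.43/0.08)^(1/0.57) ≈ 19.1146.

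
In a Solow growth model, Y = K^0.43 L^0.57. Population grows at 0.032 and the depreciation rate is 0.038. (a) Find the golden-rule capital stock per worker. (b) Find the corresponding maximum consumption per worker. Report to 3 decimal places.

(a) k_gold ≈ 24.161; (b) c_gold ≈ 2.242

The effective depreciation rate is n + δ = 0.032 + 0.038 = 0.07.
Setting f'(k) = n+δ gives 0.43·k^(0.43−1) = 0.07, hence k_gold = (0.43/0.07)^(1/0.57) ≈ 24.1605.
y_gold = 24.1605^0.43 ≈ 3.9331; c_gold = y_gold − 0.07·k_gold ≈ 2.2419.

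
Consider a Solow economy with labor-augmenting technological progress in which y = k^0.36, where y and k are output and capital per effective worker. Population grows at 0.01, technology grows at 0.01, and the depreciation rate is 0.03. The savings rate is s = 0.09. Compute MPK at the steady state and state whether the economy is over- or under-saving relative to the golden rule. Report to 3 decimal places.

The effective depreciation rate is n + g + δ = 0.01 + 0.01 + 0.03 = 0.05.
Steady-state k*: s·k^0.36 = 0.05·k gives k* = (0.09/0.05)^(1/0.64) ≈ 2.5053.
MPK = 0.36·2.5053^(-0.64) ≈ 0.2000.
MPK > n+g+δ = 0.05, so the economy is dynamically efficient (under-saving).

under-saving; MPK ≈ 0.200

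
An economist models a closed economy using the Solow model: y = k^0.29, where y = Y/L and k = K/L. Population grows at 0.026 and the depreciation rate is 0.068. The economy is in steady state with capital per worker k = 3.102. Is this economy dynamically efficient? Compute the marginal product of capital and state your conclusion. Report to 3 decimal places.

Capital per worker breaks even when investment replaces (n + δ)·k; here n + δ = 0.094.
MPK = 0.29·k^(0.29−1) = 0.29·3.102^(-0.71) ≈ 0.1298.
MPK > 0.094, so the economy is dynamically efficient (under-saving).

dynamically efficient; MPK ≈ 0.130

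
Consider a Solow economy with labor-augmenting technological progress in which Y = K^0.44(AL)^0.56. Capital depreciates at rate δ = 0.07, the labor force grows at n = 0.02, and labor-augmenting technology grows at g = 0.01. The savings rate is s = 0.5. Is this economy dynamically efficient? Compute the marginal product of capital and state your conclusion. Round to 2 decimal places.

dynamically inefficient; MPK ≈ 0.09

The effective depreciation rate is n + g + δ = 0.02 + 0.01 + 0.07 = 0.1.
Steady-state k*: s·k^0.44 = 0.1·k gives k* = (0.5/0.1)^(1/0.56) ≈ 17.7076.
MPK = 0.44·17.7076^(-0.56) ≈ 0.0880.
MPK < n+g+δ = 0.1, so the economy is dynamically inefficient (over-saving).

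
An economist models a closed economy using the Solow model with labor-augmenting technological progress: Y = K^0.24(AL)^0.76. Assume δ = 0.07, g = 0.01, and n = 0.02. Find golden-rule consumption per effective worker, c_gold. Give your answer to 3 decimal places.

c_gold ≈ 1.002

Break-even investment rate: n + g + δ = 0.02 + 0.01 + 0.07 = 0.1.
Setting f'(k) = n+g+δ gives 0.24·k^(0.24−1) = 0.1, hence k_gold = (0.24/0.1)^(1/0.76) ≈ 3.1643.
y_gold = 3.1643^0.24 ≈ 1.3185.
c_gold = y_gold − (n+g+δ)·k_gold = 1.3185 − 0.1·3.1643 ≈ 1.0020.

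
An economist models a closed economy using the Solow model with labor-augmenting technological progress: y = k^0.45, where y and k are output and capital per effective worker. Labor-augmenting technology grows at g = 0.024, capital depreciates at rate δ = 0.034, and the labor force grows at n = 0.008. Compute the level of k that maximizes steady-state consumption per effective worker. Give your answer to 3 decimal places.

Capital per effective worker breaks even when investment replaces (n + g + δ)·k; here n + g + δ = 0.066.
Maximizing c = f(k) − (n+g+δ)·k gives f'(k) = n+g+δ, i.e. 0.45·k^(0.45−1) = 0.066, so k_gold = (0.45/0.066)^(1/0.55) ≈ 32.7915.

k_gold ≈ 32.791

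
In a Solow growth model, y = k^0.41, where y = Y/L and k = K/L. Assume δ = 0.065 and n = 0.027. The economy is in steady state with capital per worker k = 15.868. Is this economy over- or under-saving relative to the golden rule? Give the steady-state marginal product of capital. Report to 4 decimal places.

Break-even investment rate: n + δ = 0.027 + 0.065 = 0.092.
MPK = 0.41·k^(0.41−1) = 0.41·15.868^(-0.59) ≈ 0.0803.
MPK < 0.092, so the economy is dynamically inefficient (over-saving).

over-saving; MPK ≈ 0.0803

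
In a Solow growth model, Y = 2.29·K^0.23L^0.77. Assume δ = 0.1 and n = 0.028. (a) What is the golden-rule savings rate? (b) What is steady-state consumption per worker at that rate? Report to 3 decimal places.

Break-even investment rate: n + δ = 0.028 + 0.1 = 0.128.
For Cobb-Douglas, s_gold equals capital's share: s_gold = 0.23.
Maximizing c = f(k) − (n+δ)·k gives f'(k) = n+δ, i.e. 0.23·2.29·k^(0.23−1) = 0.128, so k_gold = (0.23·2.29/0.128)^(1/0.77) ≈ 6.2786.
y_gold = 2.29·6.2786^0.23 ≈ 3.4942; c_gold = (1−0.23)·y_gold ≈ 2.6905.

(a) s_gold = 0.230; (b) c_gold ≈ 2.691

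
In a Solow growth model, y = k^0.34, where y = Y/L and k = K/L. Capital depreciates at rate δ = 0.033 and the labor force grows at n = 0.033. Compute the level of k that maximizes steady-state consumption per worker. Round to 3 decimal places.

The effective depreciation rate is n + δ = 0.033 + 0.033 = 0.066.
Golden rule sets MPK = n+δ: 0.34·k^(0.34−1) = 0.066, so k_gold = (0.34/0.066)^(1/0.66) ≈ 11.9864.

k_gold ≈ 11.986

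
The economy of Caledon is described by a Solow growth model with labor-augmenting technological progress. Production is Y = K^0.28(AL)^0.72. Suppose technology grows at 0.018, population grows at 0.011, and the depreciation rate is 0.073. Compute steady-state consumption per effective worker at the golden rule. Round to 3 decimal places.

The effective depreciation rate is n + g + δ = 0.011 + 0.018 + 0.073 = 0.102.
At the golden rule the marginal product of capital equals n+g+δ: 0.28·k^(0.28−1) = 0.102. Solving, k_gold = (0.28/0.102)^(1/0.72) ≈ 4.0654.
y_gold = 4.0654^0.28 ≈ 1.4810.
c_gold = y_gold − (n+g+δ)·k_gold = 1.4810 − 0.102·4.0654 ≈ 1.0663.

c_gold ≈ 1.066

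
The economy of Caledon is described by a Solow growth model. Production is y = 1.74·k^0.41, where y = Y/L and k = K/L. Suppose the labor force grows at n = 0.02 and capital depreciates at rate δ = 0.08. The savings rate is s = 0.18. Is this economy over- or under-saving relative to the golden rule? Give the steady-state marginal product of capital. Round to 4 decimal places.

Break-even investment rate: n + δ = 0.02 + 0.08 = 0.1.
Steady-state k*: s·A·k^0.41 = 0.1·k gives k* = (0.18·1.74/0.1)^(1/0.59) ≈ 6.9243.
MPK = 0.41·1.74·6.9243^(-0.59) ≈ 0.2278.
MPK > n+δ = 0.1, so the economy is dynamically efficient (under-saving).

under-saving; MPK ≈ 0.2278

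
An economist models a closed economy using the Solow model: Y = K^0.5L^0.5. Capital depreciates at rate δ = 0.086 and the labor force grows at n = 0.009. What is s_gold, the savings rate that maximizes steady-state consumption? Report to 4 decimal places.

s_gold = 0.5000

n + δ = 0.009 + 0.086 = 0.095.
At the golden rule MPK = n+δ, and in any Cobb-Douglas steady state s = (n+δ)·k/y = MPK·k/y = capital's share 0.5.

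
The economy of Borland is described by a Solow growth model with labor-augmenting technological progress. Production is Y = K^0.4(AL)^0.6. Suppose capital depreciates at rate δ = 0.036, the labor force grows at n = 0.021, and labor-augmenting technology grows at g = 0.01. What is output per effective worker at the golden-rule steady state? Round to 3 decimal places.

n + g + δ = 0.021 + 0.01 + 0.036 = 0.067.
At the golden rule the marginal product of capital equals n+g+δ: 0.4·k^(0.4−1) = 0.067. Solving, k_gold = (0.4/0.067)^(1/0.6) ≈ 19.6476.
Output: y_gold = k_gold^0.4 = 19.6476^0.4 ≈ 3.2910.

y_gold ≈ 3.291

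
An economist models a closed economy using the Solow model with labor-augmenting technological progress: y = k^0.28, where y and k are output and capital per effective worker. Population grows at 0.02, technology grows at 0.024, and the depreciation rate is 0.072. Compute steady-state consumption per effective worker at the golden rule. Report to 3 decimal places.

The effective depreciation rate is n + g + δ = 0.02 + 0.024 + 0.072 = 0.116.
At the golden rule the marginal product of capital equals n+g+δ: 0.28·k^(0.28−1) = 0.116. Solving, k_gold = (0.28/0.116)^(1/0.72) ≈ 3.4004.
y_gold = 3.4004^0.28 ≈ 1.4087.
c_gold = y_gold − (n+g+δ)·k_gold = 1.4087 − 0.116·3.4004 ≈ 1.0143.

c_gold ≈ 1.014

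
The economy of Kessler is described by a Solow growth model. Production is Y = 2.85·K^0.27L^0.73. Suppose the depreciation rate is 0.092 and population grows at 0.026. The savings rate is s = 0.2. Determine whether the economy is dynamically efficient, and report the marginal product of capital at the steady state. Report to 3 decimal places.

Break-even investment rate: n + δ = 0.026 + 0.092 = 0.118.
Steady-state k*: s·A·k^0.27 = 0.118·k gives k* = (0.2·2.85/0.118)^(1/0.73) ≈ 8.6492.
MPK = 0.27·2.85·8.6492^(-0.73) ≈ 0.1593.
MPK > n+δ = 0.118, so the economy is dynamically efficient (under-saving).

dynamically efficient; MPK ≈ 0.159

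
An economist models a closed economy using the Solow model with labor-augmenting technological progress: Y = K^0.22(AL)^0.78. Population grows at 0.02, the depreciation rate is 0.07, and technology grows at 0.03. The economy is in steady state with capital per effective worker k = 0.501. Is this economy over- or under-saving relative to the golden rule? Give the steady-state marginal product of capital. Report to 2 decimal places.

n + g + δ = 0.02 + 0.03 + 0.07 = 0.12.
MPK = 0.22·k^(0.22−1) = 0.22·0.501^(-0.78) ≈ 0.3772.
MPK > 0.12, so the economy is dynamically efficient (under-saving).

under-saving; MPK ≈ 0.38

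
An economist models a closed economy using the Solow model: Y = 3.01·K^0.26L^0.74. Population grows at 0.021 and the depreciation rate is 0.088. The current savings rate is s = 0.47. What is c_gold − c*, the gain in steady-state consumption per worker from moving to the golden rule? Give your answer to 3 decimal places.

Capital per worker breaks even when investment replaces (n + δ)·k; here n + δ = 0.109.
Current steady state (s = 0.47): k* = (0.47·3.01/0.109)^(1/0.74) ≈ 31.9430, y* = 3.01·31.9430^0.26 ≈ 7.4081, c* = (1−0.47)·7.4081 ≈ 3.9263.
At the golden rule the marginal product of capital equals n+δ: 0.26·3.01·k^(0.26−1) = 0.109. Solving, k_gold = (0.26·3.01/0.109)^(1/0.74) ≈ 14.3519.
y_gold = 3.01·14.3519^0.26 ≈ 6.0168, c_gold = y_gold − 0.109·k_gold ≈ 4.4524.
Gain: Δc = 4.4524 − 3.9263 ≈ 0.5261.

Δc ≈ 0.526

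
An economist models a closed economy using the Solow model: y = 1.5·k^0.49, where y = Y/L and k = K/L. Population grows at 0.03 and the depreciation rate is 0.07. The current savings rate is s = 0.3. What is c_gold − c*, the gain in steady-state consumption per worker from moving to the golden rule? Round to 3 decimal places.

Δc ≈ 0.745

n + δ = 0.03 + 0.07 = 0.1.
Current steady state (s = 0.3): k* = (0.3·1.5/0.1)^(1/0.51) ≈ 19.0901, y* = 1.5·19.0901^0.49 ≈ 6.3634, c* = (1−0.3)·6.3634 ≈ 4.4544.
Maximizing c = f(k) − (n+δ)·k gives f'(k) = n+δ, i.e. 0.49·1.5·k^(0.49−1) = 0.1, so k_gold = (0.49·1.5/0.1)^(1/0.51) ≈ 49.9577.
y_gold = 1.5·49.9577^0.49 ≈ 10.1955, c_gold = y_gold − 0.1·k_gold ≈ 5.1997.
Gain: Δc = 5.1997 − 4.4544 ≈ 0.7453.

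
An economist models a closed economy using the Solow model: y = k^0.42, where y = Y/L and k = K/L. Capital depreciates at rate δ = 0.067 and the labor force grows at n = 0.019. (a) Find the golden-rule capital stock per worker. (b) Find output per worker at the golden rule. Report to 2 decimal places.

Break-even investment rate: n + δ = 0.019 + 0.067 = 0.086.
At the golden rule the marginal product of capital equals n+δ: 0.42·k^(0.42−1) = 0.086. Solving, k_gold = (0.42/0.086)^(1/0.58) ≈ 15.3993.
y_gold = 15.3993^0.42 ≈ 3.1532.

(a) k_gold ≈ 15.40; (b) y_gold ≈ 3.15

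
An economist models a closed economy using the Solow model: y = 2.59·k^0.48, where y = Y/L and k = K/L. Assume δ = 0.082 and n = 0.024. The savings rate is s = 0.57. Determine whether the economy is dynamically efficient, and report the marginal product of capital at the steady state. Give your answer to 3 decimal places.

dynamically inefficient; MPK ≈ 0.089

The effective depreciation rate is n + δ = 0.024 + 0.082 = 0.106.
Steady-state k*: s·A·k^0.48 = 0.106·k gives k* = (0.57·2.59/0.106)^(1/0.52) ≈ 158.3972.
MPK = 0.48·2.59·158.3972^(-0.52) ≈ 0.0893.
MPK < n+δ = 0.106, so the economy is dynamically inefficient (over-saving).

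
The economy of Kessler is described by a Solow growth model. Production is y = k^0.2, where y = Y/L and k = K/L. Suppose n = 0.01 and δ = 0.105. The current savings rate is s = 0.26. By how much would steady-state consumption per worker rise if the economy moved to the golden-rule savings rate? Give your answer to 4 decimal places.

n + δ = 0.01 + 0.105 = 0.115.
Current steady state (s = 0.26): k* = (0.26/0.115)^(1/0.8) ≈ 2.7723, y* = 2.7723^0.2 ≈ 1.2262, c* = (1−0.26)·1.2262 ≈ 0.9074.
Golden rule sets MPK = n+δ: 0.2·k^(0.2−1) = 0.115, so k_gold = (0.2/0.115)^(1/0.8) ≈ 1.9972.
y_gold = 1.9972^0.2 ≈ 1.1484, c_gold = y_gold − 0.115·k_gold ≈ 0.9187.
Gain: Δc = 0.9187 − 0.9074 ≈ 0.0113.

Δc ≈ 0.0113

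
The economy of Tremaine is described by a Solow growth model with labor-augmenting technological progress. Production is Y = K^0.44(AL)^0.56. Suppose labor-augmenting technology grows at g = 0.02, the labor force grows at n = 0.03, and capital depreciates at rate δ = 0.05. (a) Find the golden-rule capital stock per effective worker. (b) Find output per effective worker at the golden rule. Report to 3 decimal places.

Break-even investment rate: n + g + δ = 0.03 + 0.02 + 0.05 = 0.1.
At the golden rule the marginal product of capital equals n+g+δ: 0.44·k^(0.44−1) = 0.1. Solving, k_gold = (0.44/0.1)^(1/0.56) ≈ 14.0936.
y_gold = 14.0936^0.44 ≈ 3.2031.

(a) k_gold ≈ 14.094; (b) y_gold ≈ 3.203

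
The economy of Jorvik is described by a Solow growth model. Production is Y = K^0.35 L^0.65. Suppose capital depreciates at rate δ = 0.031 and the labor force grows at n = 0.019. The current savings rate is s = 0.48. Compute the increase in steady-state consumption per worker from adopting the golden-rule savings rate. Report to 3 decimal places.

Δc ≈ 0.096

The effective depreciation rate is n + δ = 0.019 + 0.031 = 0.05.
Current steady state (s = 0.48): k* = (0.48/0.05)^(1/0.65) ≈ 32.4479, y* = 32.4479^0.35 ≈ 3.3800, c* = (1−0.48)·3.3800 ≈ 1.7576.
Golden rule sets MPK = n+δ: 0.35·k^(0.35−1) = 0.05, so k_gold = (0.35/0.05)^(1/0.65) ≈ 19.9596.
y_gold = 19.9596^0.35 ≈ 2.8514, c_gold = y_gold − 0.05·k_gold ≈ 1.8534.
Gain: Δc = 1.8534 − 1.7576 ≈ 0.0958.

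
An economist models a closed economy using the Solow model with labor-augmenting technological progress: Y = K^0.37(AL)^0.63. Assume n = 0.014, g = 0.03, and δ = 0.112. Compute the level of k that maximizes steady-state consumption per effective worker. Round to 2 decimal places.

Break-even investment rate: n + g + δ = 0.014 + 0.03 + 0.112 = 0.156.
Maximizing c = f(k) − (n+g+δ)·k gives f'(k) = n+g+δ, i.e. 0.37·k^(0.37−1) = 0.156, so k_gold = (0.37/0.156)^(1/0.63) ≈ 3.9388.

k_gold ≈ 3.94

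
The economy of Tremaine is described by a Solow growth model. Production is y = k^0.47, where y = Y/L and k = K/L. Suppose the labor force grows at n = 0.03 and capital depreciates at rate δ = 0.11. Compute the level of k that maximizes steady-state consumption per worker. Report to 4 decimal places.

k_gold ≈ 9.8264

n + δ = 0.03 + 0.11 = 0.14.
Maximizing c = f(k) − (n+δ)·k gives f'(k) = n+δ, i.e. 0.47·k^(0.47−1) = 0.14, so k_gold = (0.47/0.14)^(1/0.53) ≈ 9.8264.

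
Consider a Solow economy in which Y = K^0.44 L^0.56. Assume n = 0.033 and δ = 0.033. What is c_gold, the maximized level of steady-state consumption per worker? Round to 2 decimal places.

Capital per worker breaks even when investment replaces (n + δ)·k; here n + δ = 0.066.
Golden rule sets MPK = n+δ: 0.44·k^(0.44−1) = 0.066, so k_gold = (0.44/0.066)^(1/0.56) ≈ 29.5982.
y_gold = 29.5982^0.44 ≈ 4.4397.
c_gold = y_gold − (n+δ)·k_gold = 4.4397 − 0.066·29.5982 ≈ 2.4863.

c_gold ≈ 2.49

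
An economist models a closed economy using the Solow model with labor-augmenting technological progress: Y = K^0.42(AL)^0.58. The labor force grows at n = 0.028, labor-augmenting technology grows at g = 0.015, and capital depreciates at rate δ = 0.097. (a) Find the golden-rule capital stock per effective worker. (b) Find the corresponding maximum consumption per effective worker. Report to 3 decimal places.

(a) k_gold ≈ 6.647; (b) c_gold ≈ 1.285

Capital per effective worker breaks even when investment replaces (n + g + δ)·k; here n + g + δ = 0.14.
At the golden rule the marginal product of capital equals n+g+δ: 0.42·k^(0.42−1) = 0.14. Solving, k_gold = (0.42/0.14)^(1/0.58) ≈ 6.6470.
y_gold = 6.6470^0.42 ≈ 2.2157; c_gold = y_gold − 0.14·k_gold ≈ 1.2851.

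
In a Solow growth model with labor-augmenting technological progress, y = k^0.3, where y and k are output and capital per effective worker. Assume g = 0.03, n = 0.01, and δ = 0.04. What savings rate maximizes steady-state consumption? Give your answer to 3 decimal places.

s_gold = 0.300

Break-even investment rate: n + g + δ = 0.01 + 0.03 + 0.04 = 0.08.
At the golden rule MPK = n+g+δ, and in any Cobb-Douglas steady state s = (n+g+δ)·k/y = MPK·k/y = capital's share 0.3.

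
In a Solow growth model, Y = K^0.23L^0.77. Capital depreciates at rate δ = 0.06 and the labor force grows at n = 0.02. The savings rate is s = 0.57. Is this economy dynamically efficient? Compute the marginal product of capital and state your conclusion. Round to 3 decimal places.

dynamically inefficient; MPK ≈ 0.032

n + δ = 0.02 + 0.06 = 0.08.
Steady-state k*: s·k^0.23 = 0.08·k gives k* = (0.57/0.08)^(1/0.77) ≈ 12.8089.
MPK = 0.23·12.8089^(-0.77) ≈ 0.0323.
MPK < n+δ = 0.08, so the economy is dynamically inefficient (over-saving).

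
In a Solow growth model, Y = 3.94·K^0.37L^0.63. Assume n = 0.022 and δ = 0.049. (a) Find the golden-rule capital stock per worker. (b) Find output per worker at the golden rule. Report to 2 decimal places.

Capital per worker breaks even when investment replaces (n + δ)·k; here n + δ = 0.071.
Maximizing c = f(k) − (n+δ)·k gives f'(k) = n+δ, i.e. 0.37·3.94·k^(0.37−1) = 0.071, so k_gold = (0.37·3.94/0.071)^(1/0.63) ≈ 121.1260.
y_gold = 3.94·121.1260^0.37 ≈ 23.2431.

(a) k_gold ≈ 121.13; (b) y_gold ≈ 23.24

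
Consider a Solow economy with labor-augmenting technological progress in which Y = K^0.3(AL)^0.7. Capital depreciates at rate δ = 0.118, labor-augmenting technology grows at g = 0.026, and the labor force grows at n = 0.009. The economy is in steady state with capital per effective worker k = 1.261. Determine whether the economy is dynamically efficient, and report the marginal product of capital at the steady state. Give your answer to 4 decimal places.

dynamically efficient; MPK ≈ 0.2550

The effective depreciation rate is n + g + δ = 0.009 + 0.026 + 0.118 = 0.153.
MPK = 0.3·k^(0.3−1) = 0.3·1.261^(-0.7) ≈ 0.2550.
MPK > 0.153, so the economy is dynamically efficient (under-saving).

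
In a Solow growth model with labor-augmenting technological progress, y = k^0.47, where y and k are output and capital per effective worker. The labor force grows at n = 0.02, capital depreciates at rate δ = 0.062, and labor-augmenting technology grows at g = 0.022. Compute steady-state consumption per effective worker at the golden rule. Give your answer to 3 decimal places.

n + g + δ = 0.02 + 0.022 + 0.062 = 0.104.
At the golden rule the marginal product of capital equals n+g+δ: 0.47·k^(0.47−1) = 0.104. Solving, k_gold = (0.47/0.104)^(1/0.53) ≈ 17.2175.
y_gold = 17.2175^0.47 ≈ 3.8098.
c_gold = y_gold − (n+g+δ)·k_gold = 3.8098 − 0.104·17.2175 ≈ 2.0192.

c_gold ≈ 2.019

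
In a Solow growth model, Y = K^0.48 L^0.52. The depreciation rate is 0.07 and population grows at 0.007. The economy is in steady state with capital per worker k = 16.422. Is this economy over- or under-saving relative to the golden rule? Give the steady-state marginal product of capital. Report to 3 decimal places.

Break-even investment rate: n + δ = 0.007 + 0.07 = 0.077.
MPK = 0.48·k^(0.48−1) = 0.48·16.422^(-0.52) ≈ 0.1120.
MPK > 0.077, so the economy is dynamically efficient (under-saving).

under-saving; MPK ≈ 0.112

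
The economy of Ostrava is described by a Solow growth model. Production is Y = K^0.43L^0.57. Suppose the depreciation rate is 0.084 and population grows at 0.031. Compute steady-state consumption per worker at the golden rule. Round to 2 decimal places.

n + δ = 0.031 + 0.084 = 0.115.
Maximizing c = f(k) − (n+δ)·k gives f'(k) = n+δ, i.e. 0.43·k^(0.43−1) = 0.115, so k_gold = (0.43/0.115)^(1/0.57) ≈ 10.1126.
y_gold = 10.1126^0.43 ≈ 2.7045.
c_gold = y_gold − (n+δ)·k_gold = 2.7045 − 0.115·10.1126 ≈ 1.5416.

c_gold ≈ 1.54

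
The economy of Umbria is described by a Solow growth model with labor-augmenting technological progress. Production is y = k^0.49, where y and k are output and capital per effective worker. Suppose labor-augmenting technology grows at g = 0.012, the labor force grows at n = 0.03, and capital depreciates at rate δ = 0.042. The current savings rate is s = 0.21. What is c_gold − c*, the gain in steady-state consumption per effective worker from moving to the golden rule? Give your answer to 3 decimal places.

Break-even investment rate: n + g + δ = 0.03 + 0.012 + 0.042 = 0.084.
Current steady state (s = 0.21): k* = (0.21/0.084)^(1/0.51) ≈ 6.0294, y* = 6.0294^0.49 ≈ 2.4118, c* = (1−0.21)·2.4118 ≈ 1.9053.
At the golden rule the marginal product of capital equals n+g+δ: 0.49·k^(0.49−1) = 0.084. Solving, k_gold = (0.49/0.084)^(1/0.51) ≈ 31.7539.
y_gold = 31.7539^0.49 ≈ 5.4435, c_gold = y_gold − 0.084·k_gold ≈ 2.7762.
Gain: Δc = 2.7762 − 1.9053 ≈ 0.8709.

Δc ≈ 0.871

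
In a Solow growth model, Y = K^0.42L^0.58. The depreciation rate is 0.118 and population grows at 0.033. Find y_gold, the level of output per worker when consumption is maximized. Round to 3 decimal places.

Break-even investment rate: n + δ = 0.033 + 0.118 = 0.151.
Setting f'(k) = n+δ gives 0.42·k^(0.42−1) = 0.151, hence k_gold = (0.42/0.151)^(1/0.58) ≈ 5.8343.
Output: y_gold = k_gold^0.42 = 5.8343^0.42 ≈ 2.0976.

y_gold ≈ 2.098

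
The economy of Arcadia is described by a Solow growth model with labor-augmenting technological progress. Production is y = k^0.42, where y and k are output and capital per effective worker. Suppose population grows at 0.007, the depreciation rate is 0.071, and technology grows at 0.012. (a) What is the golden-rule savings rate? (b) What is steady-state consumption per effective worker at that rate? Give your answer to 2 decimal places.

(a) s_gold = 0.42; (b) c_gold ≈ 1.77

n + g + δ = 0.007 + 0.012 + 0.071 = 0.09.
For Cobb-Douglas, s_gold equals capital's share: s_gold = 0.42.
Golden rule sets MPK = n+g+δ: 0.42·k^(0.42−1) = 0.09, so k_gold = (0.42/0.09)^(1/0.58) ≈ 14.2384.
y_gold = 14.2384^0.42 ≈ 3.0511; c_gold = (1−0.42)·y_gold ≈ 1.7696.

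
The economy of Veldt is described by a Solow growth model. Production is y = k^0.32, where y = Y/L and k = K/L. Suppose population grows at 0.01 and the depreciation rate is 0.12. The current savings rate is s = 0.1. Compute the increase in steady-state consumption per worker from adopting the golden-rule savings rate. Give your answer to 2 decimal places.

Capital per worker breaks even when investment replaces (n + δ)·k; here n + δ = 0.13.
Current steady state (s = 0.1): k* = (0.1/0.13)^(1/0.68) ≈ 0.6799, y* = 0.6799^0.32 ≈ 0.8839, c* = (1−0.1)·0.8839 ≈ 0.7955.
Setting f'(k) = n+δ gives 0.32·k^(0.32−1) = 0.13, hence k_gold = (0.32/0.13)^(1/0.68) ≈ 3.7610.
y_gold = 3.7610^0.32 ≈ 1.5279, c_gold = y_gold − 0.13·k_gold ≈ 1.0390.
Gain: Δc = 1.0390 − 0.7955 ≈ 0.2435.

Δc ≈ 0.24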